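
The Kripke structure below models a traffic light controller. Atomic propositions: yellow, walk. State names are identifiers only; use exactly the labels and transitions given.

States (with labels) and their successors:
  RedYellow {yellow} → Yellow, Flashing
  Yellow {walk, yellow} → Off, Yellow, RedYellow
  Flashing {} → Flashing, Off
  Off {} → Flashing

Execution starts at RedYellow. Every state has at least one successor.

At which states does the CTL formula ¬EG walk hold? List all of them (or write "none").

States satisfying walk: {Yellow}.
States satisfying EG walk: {Yellow}.
States satisfying ¬EG walk: {RedYellow, Flashing, Off}.

{RedYellow, Flashing, Off}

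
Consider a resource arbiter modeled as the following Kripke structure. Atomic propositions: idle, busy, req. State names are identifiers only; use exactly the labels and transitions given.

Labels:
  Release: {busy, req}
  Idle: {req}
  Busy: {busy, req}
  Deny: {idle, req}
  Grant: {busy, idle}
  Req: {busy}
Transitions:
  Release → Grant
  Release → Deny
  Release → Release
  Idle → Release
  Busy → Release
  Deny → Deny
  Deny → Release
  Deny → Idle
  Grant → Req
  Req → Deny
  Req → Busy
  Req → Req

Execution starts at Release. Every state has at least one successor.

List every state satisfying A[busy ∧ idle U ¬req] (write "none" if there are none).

{Grant, Req}

States satisfying busy ∧ idle: {Grant}.
States satisfying ¬req: {Grant, Req}.
States satisfying A[busy ∧ idle U ¬req]: {Grant, Req}.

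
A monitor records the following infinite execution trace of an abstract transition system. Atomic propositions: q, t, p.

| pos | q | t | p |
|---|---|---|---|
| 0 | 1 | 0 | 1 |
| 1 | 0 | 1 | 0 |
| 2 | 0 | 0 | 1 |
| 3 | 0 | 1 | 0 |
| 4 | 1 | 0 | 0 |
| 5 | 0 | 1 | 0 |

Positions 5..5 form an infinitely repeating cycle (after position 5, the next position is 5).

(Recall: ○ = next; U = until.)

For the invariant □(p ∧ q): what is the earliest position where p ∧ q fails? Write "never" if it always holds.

1

Check p ∧ q at each position in order: 0 ✓.
At position 1 the labels are {t}, so p ∧ q is false there. This is the first violation.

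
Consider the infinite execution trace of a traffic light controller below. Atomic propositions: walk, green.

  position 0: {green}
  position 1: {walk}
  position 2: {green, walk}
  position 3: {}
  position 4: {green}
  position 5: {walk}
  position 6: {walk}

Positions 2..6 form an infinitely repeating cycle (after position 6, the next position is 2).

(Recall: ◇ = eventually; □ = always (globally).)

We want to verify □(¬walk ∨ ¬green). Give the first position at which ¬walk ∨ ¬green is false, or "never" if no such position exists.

Check ¬walk ∨ ¬green at each position in order: 0 ✓, 1 ✓.
At position 2 the labels are {green, walk}, so ¬walk ∨ ¬green is false there. This is the first violation.

2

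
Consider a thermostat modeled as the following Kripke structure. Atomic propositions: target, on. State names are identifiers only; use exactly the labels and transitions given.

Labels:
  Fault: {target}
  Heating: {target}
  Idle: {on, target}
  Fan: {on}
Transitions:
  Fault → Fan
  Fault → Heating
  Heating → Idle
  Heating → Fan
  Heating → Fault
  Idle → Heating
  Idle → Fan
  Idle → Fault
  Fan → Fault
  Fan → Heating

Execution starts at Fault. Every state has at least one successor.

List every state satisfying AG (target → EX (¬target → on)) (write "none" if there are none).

{Fault, Heating, Idle, Fan}

States satisfying target → EX (¬target → on): {Fault, Heating, Idle, Fan}.
States satisfying AG (target → EX (¬target → on)): {Fault, Heating, Idle, Fan}.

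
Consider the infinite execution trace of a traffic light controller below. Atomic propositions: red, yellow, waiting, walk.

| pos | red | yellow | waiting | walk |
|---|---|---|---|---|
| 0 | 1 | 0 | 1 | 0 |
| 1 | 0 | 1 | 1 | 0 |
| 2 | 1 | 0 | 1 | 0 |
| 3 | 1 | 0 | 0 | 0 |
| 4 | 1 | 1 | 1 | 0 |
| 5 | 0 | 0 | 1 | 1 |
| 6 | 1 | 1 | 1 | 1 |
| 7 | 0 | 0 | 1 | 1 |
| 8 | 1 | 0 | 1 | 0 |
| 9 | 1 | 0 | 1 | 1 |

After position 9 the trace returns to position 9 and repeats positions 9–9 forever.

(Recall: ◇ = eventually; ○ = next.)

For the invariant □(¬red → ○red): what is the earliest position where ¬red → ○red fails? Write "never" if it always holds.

¬red → ○red holds at every position 0..9, and those are all the positions the trace ever visits, so the invariant □(¬red → ○red) is never violated.

never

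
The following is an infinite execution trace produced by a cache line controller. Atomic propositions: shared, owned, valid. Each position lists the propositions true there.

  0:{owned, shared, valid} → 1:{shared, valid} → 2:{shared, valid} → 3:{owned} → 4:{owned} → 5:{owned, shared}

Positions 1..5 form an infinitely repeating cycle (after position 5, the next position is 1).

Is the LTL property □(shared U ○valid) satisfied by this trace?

shared U ○valid must hold at every position from 0 onward. It fails at position 2, so □(shared U ○valid) is false.

Violated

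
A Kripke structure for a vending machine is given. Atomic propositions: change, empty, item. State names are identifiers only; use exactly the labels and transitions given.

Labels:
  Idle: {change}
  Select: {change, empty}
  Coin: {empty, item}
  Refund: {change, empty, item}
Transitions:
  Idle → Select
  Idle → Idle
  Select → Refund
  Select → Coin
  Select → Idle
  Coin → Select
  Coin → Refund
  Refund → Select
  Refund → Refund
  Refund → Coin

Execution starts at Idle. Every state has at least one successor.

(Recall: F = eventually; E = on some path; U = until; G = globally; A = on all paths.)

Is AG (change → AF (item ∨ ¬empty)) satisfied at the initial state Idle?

Yes

States satisfying change → AF (item ∨ ¬empty): {Idle, Select, Coin, Refund}.
States satisfying AG (change → AF (item ∨ ¬empty)): {Idle, Select, Coin, Refund}.
Every state reachable from Idle satisfies change → AF (item ∨ ¬empty).
Idle ∈ Sat(AG (change → AF (item ∨ ¬empty))).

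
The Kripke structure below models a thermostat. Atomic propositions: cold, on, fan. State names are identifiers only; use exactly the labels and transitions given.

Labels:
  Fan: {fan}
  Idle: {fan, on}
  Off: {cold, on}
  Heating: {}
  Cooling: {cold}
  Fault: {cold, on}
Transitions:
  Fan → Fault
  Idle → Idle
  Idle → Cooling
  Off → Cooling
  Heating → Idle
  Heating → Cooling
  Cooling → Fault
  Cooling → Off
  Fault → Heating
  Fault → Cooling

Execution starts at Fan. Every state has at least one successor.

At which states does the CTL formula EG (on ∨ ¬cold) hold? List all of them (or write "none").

{Fan, Idle, Heating, Fault}

States satisfying on ∨ ¬cold: {Fan, Idle, Off, Heating, Fault}.
States satisfying EG (on ∨ ¬cold): {Fan, Idle, Heating, Fault}.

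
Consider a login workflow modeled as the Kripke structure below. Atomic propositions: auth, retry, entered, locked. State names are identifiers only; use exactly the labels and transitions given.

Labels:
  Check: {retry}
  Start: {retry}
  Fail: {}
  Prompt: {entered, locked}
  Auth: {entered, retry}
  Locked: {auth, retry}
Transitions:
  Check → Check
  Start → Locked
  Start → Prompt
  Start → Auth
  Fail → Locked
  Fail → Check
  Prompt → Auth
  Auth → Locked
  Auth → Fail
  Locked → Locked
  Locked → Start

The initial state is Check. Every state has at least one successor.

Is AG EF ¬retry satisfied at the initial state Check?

States satisfying EF ¬retry: {Start, Fail, Prompt, Auth, Locked}.
States satisfying AG EF ¬retry: ∅.
Check is reachable from Check and violates EF ¬retry, so AG fails at Check.
Check ∉ Sat(AG EF ¬retry).

Violated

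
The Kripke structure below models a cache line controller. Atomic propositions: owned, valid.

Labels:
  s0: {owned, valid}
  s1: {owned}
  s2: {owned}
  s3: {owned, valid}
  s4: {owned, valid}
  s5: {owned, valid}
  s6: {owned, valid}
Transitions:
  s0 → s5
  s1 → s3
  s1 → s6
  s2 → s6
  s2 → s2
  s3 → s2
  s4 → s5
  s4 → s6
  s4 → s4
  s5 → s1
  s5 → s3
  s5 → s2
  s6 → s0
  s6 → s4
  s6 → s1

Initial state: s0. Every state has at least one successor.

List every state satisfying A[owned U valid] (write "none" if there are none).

States satisfying owned: {s0, s1, s2, s3, s4, s5, s6}.
States satisfying valid: {s0, s3, s4, s5, s6}.
States satisfying A[owned U valid]: {s0, s1, s3, s4, s5, s6}.

{s0, s1, s3, s4, s5, s6}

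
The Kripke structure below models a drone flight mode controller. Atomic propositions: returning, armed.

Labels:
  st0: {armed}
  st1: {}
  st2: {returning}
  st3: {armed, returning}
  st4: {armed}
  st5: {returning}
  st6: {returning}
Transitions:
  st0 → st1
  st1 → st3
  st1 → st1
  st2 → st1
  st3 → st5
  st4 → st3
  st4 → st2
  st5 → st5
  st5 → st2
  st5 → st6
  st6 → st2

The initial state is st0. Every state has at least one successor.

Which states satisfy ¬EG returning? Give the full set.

{st0, st1, st2, st4, st6}

States satisfying returning: {st2, st3, st5, st6}.
States satisfying EG returning: {st3, st5}.
States satisfying ¬EG returning: {st0, st1, st2, st4, st6}.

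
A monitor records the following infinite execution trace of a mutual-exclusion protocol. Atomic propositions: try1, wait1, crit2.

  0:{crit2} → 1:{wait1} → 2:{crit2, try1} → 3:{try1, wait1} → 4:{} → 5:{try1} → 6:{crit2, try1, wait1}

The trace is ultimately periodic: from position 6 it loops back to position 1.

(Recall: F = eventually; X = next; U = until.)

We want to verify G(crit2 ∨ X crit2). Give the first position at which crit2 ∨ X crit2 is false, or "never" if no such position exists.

3

Check crit2 ∨ X crit2 at each position in order: 0 ✓, 1 ✓, 2 ✓.
At position 3 the labels are {try1, wait1} and the next position 4 has {}, so crit2 ∨ X crit2 is false there. This is the first violation.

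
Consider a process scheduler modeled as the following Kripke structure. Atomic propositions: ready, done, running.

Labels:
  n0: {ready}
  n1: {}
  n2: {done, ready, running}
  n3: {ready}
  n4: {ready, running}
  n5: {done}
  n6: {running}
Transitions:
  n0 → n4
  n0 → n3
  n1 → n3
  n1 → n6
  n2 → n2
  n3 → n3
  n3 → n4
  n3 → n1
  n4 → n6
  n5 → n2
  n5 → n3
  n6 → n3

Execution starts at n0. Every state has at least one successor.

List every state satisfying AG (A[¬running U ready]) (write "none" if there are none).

States satisfying A[¬running U ready]: {n0, n2, n3, n4, n5}.
States satisfying AG (A[¬running U ready]): {n2}.

{n2}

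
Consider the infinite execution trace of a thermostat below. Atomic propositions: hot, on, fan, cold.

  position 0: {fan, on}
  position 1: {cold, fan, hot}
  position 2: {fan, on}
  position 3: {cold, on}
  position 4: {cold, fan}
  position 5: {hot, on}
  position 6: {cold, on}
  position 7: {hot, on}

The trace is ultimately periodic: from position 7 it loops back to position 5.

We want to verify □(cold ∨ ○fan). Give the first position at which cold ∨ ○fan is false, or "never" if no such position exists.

2

Check cold ∨ ○fan at each position in order: 0 ✓, 1 ✓.
At position 2 the labels are {fan, on} and the next position 3 has {cold, on}, so cold ∨ ○fan is false there. This is the first violation.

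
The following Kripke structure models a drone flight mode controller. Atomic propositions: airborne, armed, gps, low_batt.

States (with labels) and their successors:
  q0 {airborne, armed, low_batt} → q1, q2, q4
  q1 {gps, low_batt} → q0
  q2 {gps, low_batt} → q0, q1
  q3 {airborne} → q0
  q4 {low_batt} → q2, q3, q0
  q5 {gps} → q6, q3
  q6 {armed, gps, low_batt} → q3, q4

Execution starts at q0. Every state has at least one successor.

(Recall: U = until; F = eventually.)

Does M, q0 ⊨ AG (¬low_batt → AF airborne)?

Satisfied

States satisfying ¬low_batt → AF airborne: {q0, q1, q2, q3, q4, q5, q6}.
States satisfying AG (¬low_batt → AF airborne): {q0, q1, q2, q3, q4, q5, q6}.
Every state reachable from q0 satisfies ¬low_batt → AF airborne.
q0 ∈ Sat(AG (¬low_batt → AF airborne)).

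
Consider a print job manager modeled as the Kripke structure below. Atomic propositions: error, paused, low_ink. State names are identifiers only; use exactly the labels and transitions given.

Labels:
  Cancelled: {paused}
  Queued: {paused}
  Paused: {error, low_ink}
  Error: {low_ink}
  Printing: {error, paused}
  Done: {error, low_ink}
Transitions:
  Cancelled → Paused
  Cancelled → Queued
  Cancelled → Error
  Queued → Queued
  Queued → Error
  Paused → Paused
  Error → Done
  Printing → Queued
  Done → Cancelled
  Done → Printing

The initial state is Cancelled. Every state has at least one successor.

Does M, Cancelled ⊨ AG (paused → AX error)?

States satisfying paused → AX error: {Paused, Error, Done}.
States satisfying AG (paused → AX error): {Paused}.
Cancelled is reachable from Cancelled and violates paused → AX error, so AG fails at Cancelled.
Cancelled ∉ Sat(AG (paused → AX error)).

Does not hold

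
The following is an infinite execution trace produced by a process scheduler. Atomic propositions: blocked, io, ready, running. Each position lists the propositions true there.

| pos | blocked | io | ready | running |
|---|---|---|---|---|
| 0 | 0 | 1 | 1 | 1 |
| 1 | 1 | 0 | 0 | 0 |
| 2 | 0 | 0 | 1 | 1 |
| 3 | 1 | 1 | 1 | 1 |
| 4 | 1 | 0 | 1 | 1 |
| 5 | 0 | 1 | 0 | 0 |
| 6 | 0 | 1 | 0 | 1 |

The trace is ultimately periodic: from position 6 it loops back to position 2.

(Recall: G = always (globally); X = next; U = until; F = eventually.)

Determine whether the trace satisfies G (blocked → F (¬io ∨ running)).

blocked → F (¬io ∨ running) holds at every position 0..6, and those are all positions ever visited, so G (blocked → F (¬io ∨ running)) holds.
Positions where blocked holds: 1, 3, 4.
Check F (¬io ∨ running) at each: 1→ok, 3→ok, 4→ok.

Satisfied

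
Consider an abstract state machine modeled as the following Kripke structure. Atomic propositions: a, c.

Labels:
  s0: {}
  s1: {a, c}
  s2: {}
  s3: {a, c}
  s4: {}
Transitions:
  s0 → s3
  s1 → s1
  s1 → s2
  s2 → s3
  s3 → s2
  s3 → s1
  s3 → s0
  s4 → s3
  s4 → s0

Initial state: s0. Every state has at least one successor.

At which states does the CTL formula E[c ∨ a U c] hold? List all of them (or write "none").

{s1, s3}

States satisfying c ∨ a: {s1, s3}.
States satisfying c: {s1, s3}.
States satisfying E[c ∨ a U c]: {s1, s3}.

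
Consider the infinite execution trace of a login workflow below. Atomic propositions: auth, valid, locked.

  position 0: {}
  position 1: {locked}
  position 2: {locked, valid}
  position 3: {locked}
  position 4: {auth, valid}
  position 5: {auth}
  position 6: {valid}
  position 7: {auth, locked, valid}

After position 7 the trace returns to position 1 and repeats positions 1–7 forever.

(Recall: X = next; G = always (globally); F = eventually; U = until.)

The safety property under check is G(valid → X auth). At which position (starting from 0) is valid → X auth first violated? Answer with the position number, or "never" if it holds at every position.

Check valid → X auth at each position in order: 0 ✓, 1 ✓.
At position 2 the labels are {locked, valid} and the next position 3 has {locked}, so valid → X auth is false there. This is the first violation.

2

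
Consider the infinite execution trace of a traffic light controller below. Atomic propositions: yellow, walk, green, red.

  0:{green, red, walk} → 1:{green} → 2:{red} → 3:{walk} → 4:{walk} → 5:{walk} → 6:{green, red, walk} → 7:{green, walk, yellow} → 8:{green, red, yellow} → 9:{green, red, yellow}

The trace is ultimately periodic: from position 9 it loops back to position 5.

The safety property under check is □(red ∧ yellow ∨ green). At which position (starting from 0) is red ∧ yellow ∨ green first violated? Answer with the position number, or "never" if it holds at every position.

2

Check red ∧ yellow ∨ green at each position in order: 0 ✓, 1 ✓.
At position 2 the labels are {red}, so red ∧ yellow ∨ green is false there. This is the first violation.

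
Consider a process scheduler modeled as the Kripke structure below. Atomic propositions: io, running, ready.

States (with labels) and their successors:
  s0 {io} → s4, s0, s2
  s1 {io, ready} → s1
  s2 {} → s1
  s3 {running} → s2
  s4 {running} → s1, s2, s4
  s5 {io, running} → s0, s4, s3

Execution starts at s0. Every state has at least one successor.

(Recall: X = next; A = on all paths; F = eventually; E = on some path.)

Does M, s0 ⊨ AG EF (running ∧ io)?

Violated

States satisfying EF (running ∧ io): {s5}.
States satisfying AG EF (running ∧ io): ∅.
s0 is reachable from s0 and violates EF (running ∧ io), so AG fails at s0.
s0 ∉ Sat(AG EF (running ∧ io)).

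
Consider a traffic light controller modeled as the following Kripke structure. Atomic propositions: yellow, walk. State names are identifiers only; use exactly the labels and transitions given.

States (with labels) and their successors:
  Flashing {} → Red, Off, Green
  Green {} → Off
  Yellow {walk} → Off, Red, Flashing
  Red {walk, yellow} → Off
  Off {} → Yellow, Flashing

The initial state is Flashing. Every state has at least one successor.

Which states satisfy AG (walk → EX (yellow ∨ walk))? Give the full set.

none

States satisfying walk → EX (yellow ∨ walk): {Flashing, Green, Yellow, Off}.
States satisfying AG (walk → EX (yellow ∨ walk)): ∅.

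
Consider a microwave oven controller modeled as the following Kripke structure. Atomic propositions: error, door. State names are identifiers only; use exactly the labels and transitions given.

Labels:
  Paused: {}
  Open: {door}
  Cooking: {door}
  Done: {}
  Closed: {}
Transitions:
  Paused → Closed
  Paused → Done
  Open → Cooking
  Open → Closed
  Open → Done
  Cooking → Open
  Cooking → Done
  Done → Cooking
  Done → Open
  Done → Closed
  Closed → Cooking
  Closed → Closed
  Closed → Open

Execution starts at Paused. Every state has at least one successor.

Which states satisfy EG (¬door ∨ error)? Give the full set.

{Paused, Done, Closed}

States satisfying ¬door ∨ error: {Paused, Done, Closed}.
States satisfying EG (¬door ∨ error): {Paused, Done, Closed}.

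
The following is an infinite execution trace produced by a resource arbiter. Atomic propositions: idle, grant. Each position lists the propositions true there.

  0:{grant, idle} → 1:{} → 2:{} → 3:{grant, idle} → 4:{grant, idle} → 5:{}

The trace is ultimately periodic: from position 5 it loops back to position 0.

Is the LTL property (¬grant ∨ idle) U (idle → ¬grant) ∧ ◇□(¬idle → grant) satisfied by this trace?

Walking from position 0: idle → ¬grant first holds at position 1, and ¬grant ∨ idle holds at every earlier position along the way, so (¬grant ∨ idle) U (idle → ¬grant) holds.
□(¬idle → grant) is false at every position 0..5, so it never becomes true and ◇□(¬idle → grant) fails.
At position 0: (¬grant ∨ idle) U (idle → ¬grant) is true; ◇□(¬idle → grant) is false; so (¬grant ∨ idle) U (idle → ¬grant) ∧ ◇□(¬idle → grant) is false.

Does not hold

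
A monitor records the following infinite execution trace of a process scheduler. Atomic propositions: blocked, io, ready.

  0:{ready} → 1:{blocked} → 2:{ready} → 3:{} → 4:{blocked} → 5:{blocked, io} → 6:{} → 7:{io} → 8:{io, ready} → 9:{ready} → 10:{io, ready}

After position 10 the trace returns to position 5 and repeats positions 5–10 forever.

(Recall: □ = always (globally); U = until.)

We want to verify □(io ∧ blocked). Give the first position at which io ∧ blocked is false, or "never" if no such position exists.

0

At position 0 the labels are {ready}, so io ∧ blocked is false there. This is the first violation.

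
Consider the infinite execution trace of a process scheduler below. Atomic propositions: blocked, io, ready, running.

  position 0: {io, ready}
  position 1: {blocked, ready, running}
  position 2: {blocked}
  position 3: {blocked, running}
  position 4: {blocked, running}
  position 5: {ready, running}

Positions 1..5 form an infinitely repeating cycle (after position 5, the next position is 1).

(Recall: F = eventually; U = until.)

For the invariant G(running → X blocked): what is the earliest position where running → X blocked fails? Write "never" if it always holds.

4

Check running → X blocked at each position in order: 0 ✓, 1 ✓, 2 ✓, 3 ✓.
At position 4 the labels are {blocked, running} and the next position 5 has {ready, running}, so running → X blocked is false there. This is the first violation.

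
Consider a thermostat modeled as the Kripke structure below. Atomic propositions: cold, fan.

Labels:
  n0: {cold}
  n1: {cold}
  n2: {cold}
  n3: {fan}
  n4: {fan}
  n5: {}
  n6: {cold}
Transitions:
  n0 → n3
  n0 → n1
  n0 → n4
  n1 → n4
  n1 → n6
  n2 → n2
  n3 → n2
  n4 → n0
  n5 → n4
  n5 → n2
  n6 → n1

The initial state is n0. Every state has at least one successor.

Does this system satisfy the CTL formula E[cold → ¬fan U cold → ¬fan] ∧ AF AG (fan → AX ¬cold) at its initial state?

States satisfying cold → ¬fan: {n0, n1, n2, n3, n4, n5, n6}.
States satisfying E[cold → ¬fan U cold → ¬fan]: {n0, n1, n2, n3, n4, n5, n6}.
States satisfying AG (fan → AX ¬cold): {n2}.
States satisfying AF AG (fan → AX ¬cold): {n2, n3}.
States satisfying E[cold → ¬fan U cold → ¬fan] ∧ AF AG (fan → AX ¬cold): {n2, n3}.
n0 ∉ Sat(E[cold → ¬fan U cold → ¬fan] ∧ AF AG (fan → AX ¬cold)).

Does not hold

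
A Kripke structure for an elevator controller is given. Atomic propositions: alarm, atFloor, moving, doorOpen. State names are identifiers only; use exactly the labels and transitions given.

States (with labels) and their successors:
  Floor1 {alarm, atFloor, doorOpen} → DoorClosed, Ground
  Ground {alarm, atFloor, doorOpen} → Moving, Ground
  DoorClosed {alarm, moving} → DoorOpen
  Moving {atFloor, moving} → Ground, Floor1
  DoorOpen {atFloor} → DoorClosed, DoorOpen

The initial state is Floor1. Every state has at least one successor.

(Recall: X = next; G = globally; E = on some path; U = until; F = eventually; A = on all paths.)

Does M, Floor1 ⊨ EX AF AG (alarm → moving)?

Holds

States satisfying AF AG (alarm → moving): {DoorClosed, DoorOpen}.
States satisfying EX AF AG (alarm → moving): {Floor1, DoorClosed, DoorOpen}.
Floor1 ∈ Sat(EX AF AG (alarm → moving)).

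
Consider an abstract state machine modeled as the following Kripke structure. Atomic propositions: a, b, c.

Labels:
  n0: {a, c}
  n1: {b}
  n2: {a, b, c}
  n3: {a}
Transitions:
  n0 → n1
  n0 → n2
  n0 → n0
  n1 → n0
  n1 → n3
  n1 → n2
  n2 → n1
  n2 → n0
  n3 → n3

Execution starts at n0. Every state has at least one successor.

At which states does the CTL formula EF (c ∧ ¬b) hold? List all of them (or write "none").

States satisfying c ∧ ¬b: {n0}.
States satisfying EF (c ∧ ¬b): {n0, n1, n2}.

{n0, n1, n2}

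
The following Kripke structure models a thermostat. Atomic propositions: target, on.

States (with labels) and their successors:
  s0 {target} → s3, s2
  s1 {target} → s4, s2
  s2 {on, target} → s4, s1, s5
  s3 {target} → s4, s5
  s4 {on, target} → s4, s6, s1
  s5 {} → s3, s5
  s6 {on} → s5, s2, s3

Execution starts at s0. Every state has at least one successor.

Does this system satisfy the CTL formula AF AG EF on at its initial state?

Satisfied

States satisfying AG EF on: {s0, s1, s2, s3, s4, s5, s6}.
States satisfying AF AG EF on: {s0, s1, s2, s3, s4, s5, s6}.
s0 ∈ Sat(AF AG EF on).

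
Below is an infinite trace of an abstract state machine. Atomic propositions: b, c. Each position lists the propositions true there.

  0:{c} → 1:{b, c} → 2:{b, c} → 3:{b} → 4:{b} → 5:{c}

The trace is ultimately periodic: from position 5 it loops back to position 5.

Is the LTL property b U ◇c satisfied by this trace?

Walking from position 0: ◇c first holds at position 0, and b holds at every earlier position along the way, so b U ◇c holds.

Yes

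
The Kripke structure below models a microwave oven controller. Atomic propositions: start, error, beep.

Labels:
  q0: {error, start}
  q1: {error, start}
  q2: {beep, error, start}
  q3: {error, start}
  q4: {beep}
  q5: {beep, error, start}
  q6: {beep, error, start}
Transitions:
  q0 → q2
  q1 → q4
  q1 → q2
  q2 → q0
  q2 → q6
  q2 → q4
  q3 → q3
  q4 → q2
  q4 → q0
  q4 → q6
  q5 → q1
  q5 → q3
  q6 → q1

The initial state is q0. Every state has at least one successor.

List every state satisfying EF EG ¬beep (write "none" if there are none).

States satisfying EG ¬beep: {q3}.
States satisfying EF EG ¬beep: {q3, q5}.

{q3, q5}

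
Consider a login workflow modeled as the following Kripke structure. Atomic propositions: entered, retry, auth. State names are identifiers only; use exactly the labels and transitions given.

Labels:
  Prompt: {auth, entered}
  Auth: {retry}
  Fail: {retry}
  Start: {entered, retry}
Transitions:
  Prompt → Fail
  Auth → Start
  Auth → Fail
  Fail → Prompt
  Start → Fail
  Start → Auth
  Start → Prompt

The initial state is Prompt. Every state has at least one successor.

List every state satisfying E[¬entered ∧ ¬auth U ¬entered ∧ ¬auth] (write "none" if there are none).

{Auth, Fail}

States satisfying ¬entered ∧ ¬auth: {Auth, Fail}.
States satisfying E[¬entered ∧ ¬auth U ¬entered ∧ ¬auth]: {Auth, Fail}.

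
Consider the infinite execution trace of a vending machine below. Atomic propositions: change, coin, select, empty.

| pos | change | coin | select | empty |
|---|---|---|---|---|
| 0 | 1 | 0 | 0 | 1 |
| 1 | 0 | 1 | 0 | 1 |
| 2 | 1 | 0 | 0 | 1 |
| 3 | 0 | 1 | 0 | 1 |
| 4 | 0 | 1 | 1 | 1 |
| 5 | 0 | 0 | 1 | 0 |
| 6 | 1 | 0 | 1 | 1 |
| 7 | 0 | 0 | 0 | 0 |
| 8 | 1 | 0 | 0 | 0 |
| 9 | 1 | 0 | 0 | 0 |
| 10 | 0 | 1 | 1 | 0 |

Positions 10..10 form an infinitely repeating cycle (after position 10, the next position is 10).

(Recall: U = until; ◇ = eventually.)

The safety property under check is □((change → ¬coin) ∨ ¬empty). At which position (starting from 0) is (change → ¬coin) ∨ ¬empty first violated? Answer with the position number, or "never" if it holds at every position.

never

(change → ¬coin) ∨ ¬empty holds at every position 0..10, and those are all the positions the trace ever visits, so the invariant □((change → ¬coin) ∨ ¬empty) is never violated.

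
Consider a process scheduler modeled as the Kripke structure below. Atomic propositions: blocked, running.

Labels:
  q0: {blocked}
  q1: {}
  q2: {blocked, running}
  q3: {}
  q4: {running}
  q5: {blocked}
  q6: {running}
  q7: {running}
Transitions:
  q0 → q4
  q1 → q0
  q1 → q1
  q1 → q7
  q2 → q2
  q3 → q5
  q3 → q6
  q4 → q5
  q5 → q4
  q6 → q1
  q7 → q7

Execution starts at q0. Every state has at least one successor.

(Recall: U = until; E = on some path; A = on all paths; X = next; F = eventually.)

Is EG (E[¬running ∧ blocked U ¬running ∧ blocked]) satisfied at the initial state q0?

States satisfying E[¬running ∧ blocked U ¬running ∧ blocked]: {q0, q5}.
States satisfying EG (E[¬running ∧ blocked U ¬running ∧ blocked]): ∅.
No suitable path/successor from q0 witnesses the formula.
q0 ∉ Sat(EG (E[¬running ∧ blocked U ¬running ∧ blocked])).

No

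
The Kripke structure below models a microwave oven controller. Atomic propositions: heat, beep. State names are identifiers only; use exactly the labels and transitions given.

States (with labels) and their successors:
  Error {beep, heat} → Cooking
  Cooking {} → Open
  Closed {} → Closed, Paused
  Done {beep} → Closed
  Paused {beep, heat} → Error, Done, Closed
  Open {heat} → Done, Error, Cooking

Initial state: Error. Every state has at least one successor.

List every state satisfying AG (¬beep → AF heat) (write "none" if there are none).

none

States satisfying ¬beep → AF heat: {Error, Cooking, Done, Paused, Open}.
States satisfying AG (¬beep → AF heat): ∅.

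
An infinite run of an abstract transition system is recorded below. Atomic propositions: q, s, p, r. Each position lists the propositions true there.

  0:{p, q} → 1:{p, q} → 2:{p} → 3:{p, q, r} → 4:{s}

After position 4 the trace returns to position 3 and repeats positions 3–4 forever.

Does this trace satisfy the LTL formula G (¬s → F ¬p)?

Satisfied

¬s → F ¬p holds at every position 0..4, and those are all positions ever visited, so G (¬s → F ¬p) holds.
Positions where ¬s holds: 0, 1, 2, 3.
Check F ¬p at each: 0→ok, 1→ok, 2→ok, 3→ok.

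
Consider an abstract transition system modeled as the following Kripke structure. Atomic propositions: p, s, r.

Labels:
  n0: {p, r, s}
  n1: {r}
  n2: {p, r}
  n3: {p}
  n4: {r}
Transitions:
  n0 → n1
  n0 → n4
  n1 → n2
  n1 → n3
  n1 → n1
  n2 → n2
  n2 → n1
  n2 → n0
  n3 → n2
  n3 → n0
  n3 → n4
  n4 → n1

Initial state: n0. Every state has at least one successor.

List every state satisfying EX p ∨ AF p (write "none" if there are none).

States satisfying p: {n0, n2, n3}.
States satisfying EX p: {n1, n2, n3}.
States satisfying AF p: {n0, n2, n3}.
States satisfying EX p ∨ AF p: {n0, n1, n2, n3}.

{n0, n1, n2, n3}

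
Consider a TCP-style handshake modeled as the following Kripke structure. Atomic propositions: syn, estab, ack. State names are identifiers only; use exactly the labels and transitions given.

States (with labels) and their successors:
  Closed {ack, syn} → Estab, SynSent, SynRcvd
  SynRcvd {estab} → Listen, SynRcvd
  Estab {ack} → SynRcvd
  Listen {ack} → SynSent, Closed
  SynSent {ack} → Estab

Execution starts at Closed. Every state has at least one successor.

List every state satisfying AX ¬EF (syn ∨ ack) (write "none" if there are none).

none

States satisfying ¬EF (syn ∨ ack): ∅.
States satisfying AX ¬EF (syn ∨ ack): ∅.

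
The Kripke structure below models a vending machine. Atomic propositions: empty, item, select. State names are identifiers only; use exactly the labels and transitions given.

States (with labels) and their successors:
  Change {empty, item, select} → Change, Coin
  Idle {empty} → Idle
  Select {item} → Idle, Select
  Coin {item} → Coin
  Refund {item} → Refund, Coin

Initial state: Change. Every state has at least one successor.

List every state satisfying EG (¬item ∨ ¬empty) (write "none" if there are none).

{Idle, Select, Coin, Refund}

States satisfying ¬item ∨ ¬empty: {Idle, Select, Coin, Refund}.
States satisfying EG (¬item ∨ ¬empty): {Idle, Select, Coin, Refund}.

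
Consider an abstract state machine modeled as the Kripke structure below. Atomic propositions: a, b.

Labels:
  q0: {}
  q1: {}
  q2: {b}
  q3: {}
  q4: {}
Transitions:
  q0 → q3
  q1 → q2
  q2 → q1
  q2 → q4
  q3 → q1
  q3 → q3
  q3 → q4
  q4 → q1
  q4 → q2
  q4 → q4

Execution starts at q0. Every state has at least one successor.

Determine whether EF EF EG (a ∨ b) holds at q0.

Does not hold

States satisfying EF EG (a ∨ b): ∅.
States satisfying EF EF EG (a ∨ b): ∅.
No suitable path/successor from q0 witnesses the formula.
q0 ∉ Sat(EF EF EG (a ∨ b)).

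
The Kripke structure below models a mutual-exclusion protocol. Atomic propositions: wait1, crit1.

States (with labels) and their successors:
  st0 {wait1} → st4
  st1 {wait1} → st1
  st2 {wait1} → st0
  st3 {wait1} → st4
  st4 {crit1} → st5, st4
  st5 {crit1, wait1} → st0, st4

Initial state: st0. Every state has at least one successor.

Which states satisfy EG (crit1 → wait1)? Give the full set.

{st1}

States satisfying crit1 → wait1: {st0, st1, st2, st3, st5}.
States satisfying EG (crit1 → wait1): {st1}.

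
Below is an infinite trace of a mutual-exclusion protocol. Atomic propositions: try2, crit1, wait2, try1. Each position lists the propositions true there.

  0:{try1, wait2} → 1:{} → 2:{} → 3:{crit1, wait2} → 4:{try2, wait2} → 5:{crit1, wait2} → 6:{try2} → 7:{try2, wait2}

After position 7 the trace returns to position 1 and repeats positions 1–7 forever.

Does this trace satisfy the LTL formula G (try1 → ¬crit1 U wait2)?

Satisfied

try1 → ¬crit1 U wait2 holds at every position 0..7, and those are all positions ever visited, so G (try1 → ¬crit1 U wait2) holds.
Positions where try1 holds: 0.
Check ¬crit1 U wait2 at each: 0→ok.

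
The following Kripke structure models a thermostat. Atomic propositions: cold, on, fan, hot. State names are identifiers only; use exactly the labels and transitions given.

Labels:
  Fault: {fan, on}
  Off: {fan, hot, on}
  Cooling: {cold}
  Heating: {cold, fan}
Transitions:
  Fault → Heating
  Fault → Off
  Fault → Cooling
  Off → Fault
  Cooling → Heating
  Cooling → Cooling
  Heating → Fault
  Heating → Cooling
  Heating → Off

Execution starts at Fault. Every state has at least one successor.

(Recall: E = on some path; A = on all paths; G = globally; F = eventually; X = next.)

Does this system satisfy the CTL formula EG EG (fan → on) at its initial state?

Yes

States satisfying EG (fan → on): {Fault, Off, Cooling}.
States satisfying EG EG (fan → on): {Fault, Off, Cooling}.
Fault ∈ Sat(EG EG (fan → on)).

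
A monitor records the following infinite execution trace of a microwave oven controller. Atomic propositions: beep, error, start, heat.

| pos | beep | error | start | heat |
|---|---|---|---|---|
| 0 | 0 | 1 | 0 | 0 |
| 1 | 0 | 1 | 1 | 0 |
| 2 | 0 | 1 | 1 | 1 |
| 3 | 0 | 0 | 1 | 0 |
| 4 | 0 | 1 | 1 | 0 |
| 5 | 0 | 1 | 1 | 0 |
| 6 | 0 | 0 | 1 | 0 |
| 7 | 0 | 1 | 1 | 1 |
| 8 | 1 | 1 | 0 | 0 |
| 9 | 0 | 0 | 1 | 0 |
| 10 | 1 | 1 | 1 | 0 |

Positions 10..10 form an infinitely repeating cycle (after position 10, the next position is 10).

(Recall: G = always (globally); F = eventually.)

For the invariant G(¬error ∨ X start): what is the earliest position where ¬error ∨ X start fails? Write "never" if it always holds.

Check ¬error ∨ X start at each position in order: 0 ✓, 1 ✓, 2 ✓, 3 ✓, 4 ✓, 5 ✓, 6 ✓.
At position 7 the labels are {error, heat, start} and the next position 8 has {beep, error}, so ¬error ∨ X start is false there. This is the first violation.

7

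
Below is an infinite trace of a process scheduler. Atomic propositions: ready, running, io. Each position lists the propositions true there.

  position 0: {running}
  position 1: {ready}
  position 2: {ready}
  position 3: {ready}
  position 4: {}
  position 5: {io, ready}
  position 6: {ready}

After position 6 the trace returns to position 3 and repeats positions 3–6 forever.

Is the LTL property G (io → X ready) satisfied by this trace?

Satisfied

io → X ready holds at every position 0..6, and those are all positions ever visited, so G (io → X ready) holds.
Positions where io holds: 5.
Check X ready at each: 5→ok.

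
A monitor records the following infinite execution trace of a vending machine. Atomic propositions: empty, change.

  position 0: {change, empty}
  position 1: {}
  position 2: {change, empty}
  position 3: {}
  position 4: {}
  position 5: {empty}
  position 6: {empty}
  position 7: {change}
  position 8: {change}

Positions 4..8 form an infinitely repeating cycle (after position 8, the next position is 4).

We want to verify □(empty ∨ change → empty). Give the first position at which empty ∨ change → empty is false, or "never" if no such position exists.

Check empty ∨ change → empty at each position in order: 0 ✓, 1 ✓, 2 ✓, 3 ✓, 4 ✓, 5 ✓, 6 ✓.
At position 7 the labels are {change}, so empty ∨ change → empty is false there. This is the first violation.

7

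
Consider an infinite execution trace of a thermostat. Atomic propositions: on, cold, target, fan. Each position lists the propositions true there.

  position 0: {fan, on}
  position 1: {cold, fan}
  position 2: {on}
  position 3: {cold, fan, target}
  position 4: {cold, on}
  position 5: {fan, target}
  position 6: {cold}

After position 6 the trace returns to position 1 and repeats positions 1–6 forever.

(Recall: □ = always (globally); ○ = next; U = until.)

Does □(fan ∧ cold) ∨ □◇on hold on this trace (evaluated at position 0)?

fan ∧ cold must hold at every position from 0 onward. It fails at position 0, so □(fan ∧ cold) is false.
◇on holds at every position 0..6, and those are all positions ever visited, so □◇on holds.
At position 0: □(fan ∧ cold) is false; □◇on is true; so □(fan ∧ cold) ∨ □◇on is true.

Satisfied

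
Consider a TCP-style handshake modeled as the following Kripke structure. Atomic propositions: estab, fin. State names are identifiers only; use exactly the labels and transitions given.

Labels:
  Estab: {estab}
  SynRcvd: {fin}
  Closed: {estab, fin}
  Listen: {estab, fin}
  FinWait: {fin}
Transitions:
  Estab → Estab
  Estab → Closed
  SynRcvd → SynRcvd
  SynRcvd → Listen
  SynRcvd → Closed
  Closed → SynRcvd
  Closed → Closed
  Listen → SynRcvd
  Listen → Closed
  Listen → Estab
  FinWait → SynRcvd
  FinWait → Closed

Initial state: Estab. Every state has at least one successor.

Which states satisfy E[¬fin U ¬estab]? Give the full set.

{SynRcvd, FinWait}

States satisfying ¬fin: {Estab}.
States satisfying ¬estab: {SynRcvd, FinWait}.
States satisfying E[¬fin U ¬estab]: {SynRcvd, FinWait}.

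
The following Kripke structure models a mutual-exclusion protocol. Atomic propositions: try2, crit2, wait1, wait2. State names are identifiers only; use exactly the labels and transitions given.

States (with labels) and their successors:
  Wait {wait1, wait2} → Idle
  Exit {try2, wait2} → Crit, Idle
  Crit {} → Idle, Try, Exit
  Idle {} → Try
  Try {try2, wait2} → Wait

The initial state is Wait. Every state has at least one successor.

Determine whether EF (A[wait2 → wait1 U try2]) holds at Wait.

Holds

States satisfying A[wait2 → wait1 U try2]: {Wait, Exit, Crit, Idle, Try}.
States satisfying EF (A[wait2 → wait1 U try2]): {Wait, Exit, Crit, Idle, Try}.
Some path from Wait reaches a state where A[wait2 → wait1 U try2] holds.
Wait ∈ Sat(EF (A[wait2 → wait1 U try2])).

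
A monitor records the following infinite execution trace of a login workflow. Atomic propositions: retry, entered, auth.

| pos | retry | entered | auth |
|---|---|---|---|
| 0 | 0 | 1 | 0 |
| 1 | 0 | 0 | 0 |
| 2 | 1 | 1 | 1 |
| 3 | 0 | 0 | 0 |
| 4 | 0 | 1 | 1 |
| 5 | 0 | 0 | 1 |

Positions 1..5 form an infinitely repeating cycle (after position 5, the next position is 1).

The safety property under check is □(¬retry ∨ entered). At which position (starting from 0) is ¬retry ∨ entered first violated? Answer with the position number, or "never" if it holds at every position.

¬retry ∨ entered holds at every position 0..5, and those are all the positions the trace ever visits, so the invariant □(¬retry ∨ entered) is never violated.

never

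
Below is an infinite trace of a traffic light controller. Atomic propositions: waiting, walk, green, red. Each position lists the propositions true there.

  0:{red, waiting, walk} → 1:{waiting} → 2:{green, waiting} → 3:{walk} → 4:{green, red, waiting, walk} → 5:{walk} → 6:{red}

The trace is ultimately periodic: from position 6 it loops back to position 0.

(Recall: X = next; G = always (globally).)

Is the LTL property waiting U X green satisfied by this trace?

Walking from position 0: X green first holds at position 1, and waiting holds at every earlier position along the way, so waiting U X green holds.

Holds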